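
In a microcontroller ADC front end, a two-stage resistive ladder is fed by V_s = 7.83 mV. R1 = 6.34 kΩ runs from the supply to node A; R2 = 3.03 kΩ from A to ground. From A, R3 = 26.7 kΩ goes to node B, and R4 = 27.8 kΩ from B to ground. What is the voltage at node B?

V_B ≈ 1.24 mV

Node A sees R2 in parallel with the series input of stage 2, R3 + R4 = 54.50 kΩ.
Effective lower resistance at A: R2 ‖ 54.50 = 2.870 kΩ.
V_A = 7.83 × 2.870/(6.34 + 2.870) = 2.440 mV.
V_B = V_A × 0.5101 = 1.245 mV.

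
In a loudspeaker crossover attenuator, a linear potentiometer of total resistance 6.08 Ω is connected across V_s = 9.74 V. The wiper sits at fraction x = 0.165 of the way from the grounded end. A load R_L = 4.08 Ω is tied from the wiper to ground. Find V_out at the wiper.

The pot divides into 5.077 Ω above the wiper and 1.003 Ω below.
R_L loads the lower segment: effective lower R = 0.8052 Ω.
V_out = 9.74 × 0.8052/(5.077 + 0.8052) = 1.333 V.
(Unloaded: V_out = x·V_s = 1.61 V.)

V_out ≈ 1.33 V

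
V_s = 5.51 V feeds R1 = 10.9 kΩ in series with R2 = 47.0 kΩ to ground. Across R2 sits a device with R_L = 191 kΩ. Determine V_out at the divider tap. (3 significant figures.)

V_out ≈ 4.27 V

The load sits in parallel with R2, giving an effective lower resistance R2' = R2·R_L/(R2+R_L) = 37.72 kΩ.
Voltage divider with the loaded lower leg: V_out = 5.51 × 37.72/(10.9 + 37.72) = 5.51 × 0.7758 = 4.275 V.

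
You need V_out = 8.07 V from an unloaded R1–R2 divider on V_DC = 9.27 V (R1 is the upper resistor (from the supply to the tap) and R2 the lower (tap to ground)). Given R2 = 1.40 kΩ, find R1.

The divider ratio is R2/(R1+R2) = 8.07/9.27 = 0.8706.
R1 = R2·(1/k − 1) = 1.40 × 0.1487 = 0.2082 kΩ.

R1 ≈ 0.208 kΩ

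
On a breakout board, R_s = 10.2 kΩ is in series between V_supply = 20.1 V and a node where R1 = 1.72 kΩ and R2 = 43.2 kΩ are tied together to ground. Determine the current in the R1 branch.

Parallel bank: R_p = 1/(1/1.72 + 1/43.2) = 1.654 kΩ.
Node voltage V_A = V_supply · R_p/(R_s + R_p) = 20.1 × 0.1395 = 2.805 V.
Branch current I = V_A/R1 = 2.805/1.72 = 1.631 mA.
(Check via current divider: I_total = 1.696 mA; share G_k/ΣG = 0.9617 → same result.)

I ≈ 1.63 mA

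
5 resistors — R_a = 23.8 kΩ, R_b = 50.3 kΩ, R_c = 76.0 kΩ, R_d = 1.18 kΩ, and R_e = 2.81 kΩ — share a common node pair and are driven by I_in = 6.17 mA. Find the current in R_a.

I ≈ 0.203 mA

Total conductance ΣG = 1/23.8 + 1/50.3 + 1/76.0 + 1/1.18 + 1/2.81 = 1.278 (units of 1/kΩ).
R_a takes the fraction G_k/ΣG = 0.04202/1.278 = 0.03287, so I = 6.17 × 0.03287 = 0.2028 mA.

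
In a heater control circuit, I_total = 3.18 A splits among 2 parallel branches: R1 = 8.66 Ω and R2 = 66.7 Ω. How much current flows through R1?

With just two branches, the current splits inversely with resistance.
I(R1) = 3.18 × 66.7/(8.66 + 66.7) = 3.18 × 0.8851 = 2.815 A.

I ≈ 2.81 A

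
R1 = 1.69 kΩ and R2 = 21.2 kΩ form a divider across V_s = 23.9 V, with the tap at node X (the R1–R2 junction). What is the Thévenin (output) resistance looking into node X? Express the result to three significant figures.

R_th ≈ 1.57 kΩ

Zeroing V_s shorts the top of R1 to ground, so R_th = R1 ‖ R2 = 1.565 kΩ.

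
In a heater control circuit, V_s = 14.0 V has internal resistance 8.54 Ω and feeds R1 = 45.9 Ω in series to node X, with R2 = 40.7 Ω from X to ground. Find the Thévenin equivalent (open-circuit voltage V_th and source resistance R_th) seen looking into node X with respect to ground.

V_th ≈ 5.99 V, R_th ≈ 23.3 Ω

R1' = 8.54 + 45.9 = 54.44 Ω (source resistance + R1).
V_th is the unloaded tap voltage: V_s · R2/(R1'+R2) = 14.0 × 0.4278 = 5.989 V.
Looking into X with the source shorted: R_th = R1'·R2/(R1'+R2) = 54.44 × 40.7/95.14 = 23.29 Ω.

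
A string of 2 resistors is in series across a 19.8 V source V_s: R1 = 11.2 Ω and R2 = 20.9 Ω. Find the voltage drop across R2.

Series total: ΣR = 11.2 + 20.9 = 32.10 Ω.
V = V_s · R/ΣR = 19.8 × 0.6511 = 12.89 V.

V ≈ 12.9 V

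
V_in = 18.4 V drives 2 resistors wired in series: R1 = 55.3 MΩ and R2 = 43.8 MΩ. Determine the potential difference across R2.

V ≈ 8.13 V

Series total: ΣR = 55.3 + 43.8 = 99.10 MΩ.
V = V_in · R/ΣR = 18.4 × 0.4420 = 8.132 V.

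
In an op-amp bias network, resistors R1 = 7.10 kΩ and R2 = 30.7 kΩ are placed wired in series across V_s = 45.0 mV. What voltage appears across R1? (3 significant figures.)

Total series resistance ΣR = 7.10 + 30.7 = 37.80 kΩ.
Voltage divider: V = V_s · (7.100 / 37.80) = 45.0 × 0.1878 = 8.452 mV.

V ≈ 8.45 mV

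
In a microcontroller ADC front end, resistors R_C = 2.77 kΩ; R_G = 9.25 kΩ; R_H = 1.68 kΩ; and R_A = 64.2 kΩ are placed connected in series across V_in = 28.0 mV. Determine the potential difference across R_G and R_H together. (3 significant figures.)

V ≈ 3.93 mV

ΣR = 2.77 + 9.25 + 1.68 + 64.2 = 77.90 kΩ.
R_{R_G..R_H} = 9.25 + 1.68 = 10.93 kΩ.
By the voltage-divider rule, V = 28.0 × 10.93/77.90 = 3.929 mV.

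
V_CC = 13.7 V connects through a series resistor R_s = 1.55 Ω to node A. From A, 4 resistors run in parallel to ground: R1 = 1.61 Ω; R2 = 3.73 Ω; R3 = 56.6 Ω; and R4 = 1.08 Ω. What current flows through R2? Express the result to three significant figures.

I ≈ 0.956 A

Combine the parallel branches: R_p = (1/1.61 + 1/3.73 + 1/56.6 + 1/1.08)⁻¹ = 0.5456 Ω.
V_A = 13.7 × 0.5456/2.096 = 3.567 V.
Branch current I = V_A/R2 = 3.567/3.73 = 0.9563 A.
(Check via current divider: I_total = 6.537 A; share G_k/ΣG = 0.1463 → same result.)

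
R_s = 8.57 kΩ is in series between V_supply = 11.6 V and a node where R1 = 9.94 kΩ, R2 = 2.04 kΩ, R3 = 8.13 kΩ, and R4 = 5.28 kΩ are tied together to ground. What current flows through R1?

I ≈ 0.134 mA

Combine the parallel branches: R_p = (1/9.94 + 1/2.04 + 1/8.13 + 1/5.28)⁻¹ = 1.107 kΩ.
Node voltage V_A = V_supply · R_p/(R_s + R_p) = 11.6 × 0.1144 = 1.327 V.
Branch current I = V_A/R1 = 1.327/9.94 = 0.1335 mA.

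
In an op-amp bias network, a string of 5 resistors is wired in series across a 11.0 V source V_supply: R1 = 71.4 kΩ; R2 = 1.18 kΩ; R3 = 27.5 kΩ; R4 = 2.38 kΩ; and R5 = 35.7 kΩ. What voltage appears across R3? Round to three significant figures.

Series total: ΣR = 71.4 + 1.18 + 27.5 + 2.38 + 35.7 = 138.2 kΩ.
V = V_supply · R/ΣR = 11.0 × 0.1990 = 2.189 V.

V ≈ 2.19 V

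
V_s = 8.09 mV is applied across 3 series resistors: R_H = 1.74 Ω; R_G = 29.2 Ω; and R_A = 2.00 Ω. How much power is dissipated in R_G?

P ≈ 1.76 µW

The common current is I = 8.09/32.94 = 0.2456 mA.
P(R_G) = I²·R_G = (0.2456)² × 29.2 = 1.761 µW.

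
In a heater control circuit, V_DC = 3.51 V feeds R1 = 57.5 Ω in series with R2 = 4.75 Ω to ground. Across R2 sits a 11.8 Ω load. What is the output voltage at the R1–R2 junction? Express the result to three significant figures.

First combine the lower leg with the load: R2 ‖ R_L = 3.387 Ω.
Now apply the divider: V_out = 3.51 × 0.05562 = 0.1952 V.

V_out ≈ 0.195 V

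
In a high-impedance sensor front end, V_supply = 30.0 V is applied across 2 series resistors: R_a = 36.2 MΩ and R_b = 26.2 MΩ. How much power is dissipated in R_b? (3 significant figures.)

P ≈ 6.06 µW

The common current is I = 30.0/62.40 = 0.4808 µA.
P(R_b) = I²·R_b = (0.4808)² × 26.2 = 6.056 µW.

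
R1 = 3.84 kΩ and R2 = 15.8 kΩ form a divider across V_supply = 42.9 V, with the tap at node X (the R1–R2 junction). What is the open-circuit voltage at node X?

With X open, the divider is unloaded: V_th = 42.9 × 15.8/19.64 = 34.51 V.

V_th ≈ 34.5 V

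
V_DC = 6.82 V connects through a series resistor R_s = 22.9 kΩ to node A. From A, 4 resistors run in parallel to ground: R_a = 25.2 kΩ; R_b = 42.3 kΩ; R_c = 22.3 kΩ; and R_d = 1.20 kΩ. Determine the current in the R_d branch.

Combine the parallel branches: R_p = (1/25.2 + 1/42.3 + 1/22.3 + 1/1.20)⁻¹ = 1.062 kΩ.
V_A = 6.82 × 1.062/23.96 = 0.3023 V.
Branch current I = V_A/R_d = 0.3023/1.20 = 0.2519 mA.

I ≈ 0.252 mA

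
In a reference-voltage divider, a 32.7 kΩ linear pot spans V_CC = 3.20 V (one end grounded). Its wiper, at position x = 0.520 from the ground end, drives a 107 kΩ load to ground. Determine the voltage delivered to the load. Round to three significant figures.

Split the track: R_lower = x·R_p = 17.00 kΩ, R_upper = (1−x)·R_p = 15.70 kΩ.
(x·R_p) ‖ R_L = 14.67 kΩ.
V_out = 3.20 × 14.67/(15.70 + 14.67) = 1.546 V.
(Unloaded: V_out = x·V_CC = 1.66 V.)

V_out ≈ 1.55 V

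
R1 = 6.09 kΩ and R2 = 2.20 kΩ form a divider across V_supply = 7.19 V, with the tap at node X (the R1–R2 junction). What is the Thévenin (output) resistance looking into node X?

R_th ≈ 1.62 kΩ

Looking into X with the source shorted: R_th = R1·R2/(R1+R2) = 6.090 × 2.20/8.290 = 1.616 kΩ.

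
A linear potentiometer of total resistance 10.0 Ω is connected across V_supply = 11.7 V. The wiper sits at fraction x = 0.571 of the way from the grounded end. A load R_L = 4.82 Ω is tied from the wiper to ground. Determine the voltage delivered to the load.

Lower segment x·R_p = 5.710 Ω; upper segment (1−x)·R_p = 4.290 Ω.
(x·R_p) ‖ R_L = 2.614 Ω.
V_out = 11.7 × 2.614/(4.290 + 2.614) = 4.430 V.

V_out ≈ 4.43 V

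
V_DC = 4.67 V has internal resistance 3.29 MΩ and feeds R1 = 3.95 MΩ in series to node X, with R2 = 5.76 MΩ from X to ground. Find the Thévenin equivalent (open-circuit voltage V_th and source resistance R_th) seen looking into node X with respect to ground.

R1' = 3.29 + 3.95 = 7.240 MΩ (source resistance + R1).
Open-circuit (no load on X): V_th = V_DC · R2/(R1' + R2) = 4.67 × 5.76/(7.240 + 5.76) = 2.069 V.
Looking into X with the source shorted: R_th = R1'·R2/(R1'+R2) = 7.240 × 5.76/13.00 = 3.208 MΩ.

V_th ≈ 2.07 V, R_th ≈ 3.21 MΩ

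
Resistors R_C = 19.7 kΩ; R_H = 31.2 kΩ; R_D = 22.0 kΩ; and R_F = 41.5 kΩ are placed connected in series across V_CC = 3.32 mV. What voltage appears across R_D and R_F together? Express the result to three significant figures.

V ≈ 1.84 mV

Series total: ΣR = 19.7 + 31.2 + 22.0 + 41.5 = 114.4 kΩ.
R_{R_D..R_F} = 22.0 + 41.5 = 63.50 kΩ.
V = V_CC · R/ΣR = 3.32 × 0.5551 = 1.843 mV.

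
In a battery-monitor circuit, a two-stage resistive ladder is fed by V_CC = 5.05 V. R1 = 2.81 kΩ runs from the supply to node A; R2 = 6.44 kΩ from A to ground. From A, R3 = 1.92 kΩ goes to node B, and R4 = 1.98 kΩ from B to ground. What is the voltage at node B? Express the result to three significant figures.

Node A sees R2 in parallel with the series input of stage 2, R3 + R4 = 3.900 kΩ.
R2 ‖ (R3+R4) = 2.429 kΩ.
So V_A = 5.05 × 0.4636 = 2.341 V.
Then the unloaded second divider: V_B = V_A × R4/(R3+R4) = 2.341 × 0.5077 = 1.189 V.

V_B ≈ 1.19 V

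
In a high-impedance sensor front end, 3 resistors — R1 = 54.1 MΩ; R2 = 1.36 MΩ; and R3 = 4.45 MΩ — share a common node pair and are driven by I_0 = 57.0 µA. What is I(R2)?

I ≈ 42.8 µA

ΣG = 1/54.1 + 1/1.36 + 1/4.45 = 0.9785.
R2 takes the fraction G_k/ΣG = 0.7353/0.9785 = 0.7515, so I = 57.0 × 0.7515 = 42.83 µA.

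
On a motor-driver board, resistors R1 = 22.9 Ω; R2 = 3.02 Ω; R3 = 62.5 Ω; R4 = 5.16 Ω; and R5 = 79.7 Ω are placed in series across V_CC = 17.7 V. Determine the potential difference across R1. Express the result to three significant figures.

Series total: ΣR = 22.9 + 3.02 + 62.5 + 5.16 + 79.7 = 173.3 Ω.
V = V_CC · R/ΣR = 17.7 × 0.1322 = 2.339 V.

V ≈ 2.34 V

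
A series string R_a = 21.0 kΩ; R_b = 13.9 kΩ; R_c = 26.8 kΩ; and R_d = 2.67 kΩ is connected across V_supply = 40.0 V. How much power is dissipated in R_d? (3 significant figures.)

Series current I = V_supply/ΣR = 40.0/64.37 = 0.6214 mA.
P(R_d) = I²·R_d = (0.6214)² × 2.67 = 1.031 mW.

P ≈ 1.03 mW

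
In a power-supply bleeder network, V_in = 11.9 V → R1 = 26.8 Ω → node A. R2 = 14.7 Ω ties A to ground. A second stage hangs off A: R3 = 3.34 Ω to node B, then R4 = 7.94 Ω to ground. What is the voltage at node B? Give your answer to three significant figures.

V_B ≈ 1.61 V

The second stage (R3 + R4 = 11.28 Ω) loads node A in parallel with R2.
R2 ‖ (R3+R4) = 6.382 Ω.
First divider: V_A = V_in · 6.382/(26.8 + 6.382) = 2.289 V.
Then the unloaded second divider: V_B = V_A × R4/(R3+R4) = 2.289 × 0.7039 = 1.611 V.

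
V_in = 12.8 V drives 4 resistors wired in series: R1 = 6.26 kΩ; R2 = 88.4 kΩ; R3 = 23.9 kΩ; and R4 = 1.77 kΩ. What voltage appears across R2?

V ≈ 9.40 V

Series total: ΣR = 6.26 + 88.4 + 23.9 + 1.77 = 120.3 kΩ.
Voltage divider: V = V_in · (88.40 / 120.3) = 12.8 × 0.7346 = 9.403 V.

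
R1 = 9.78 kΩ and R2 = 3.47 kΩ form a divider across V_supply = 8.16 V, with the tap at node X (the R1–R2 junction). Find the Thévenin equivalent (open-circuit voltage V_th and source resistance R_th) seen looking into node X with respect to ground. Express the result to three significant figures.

With X open, the divider is unloaded: V_th = 8.16 × 3.47/13.25 = 2.137 V.
Zeroing V_supply shorts the top of R1 to ground, so R_th = R1 ‖ R2 = 2.561 kΩ.

V_th ≈ 2.14 V, R_th ≈ 2.56 kΩ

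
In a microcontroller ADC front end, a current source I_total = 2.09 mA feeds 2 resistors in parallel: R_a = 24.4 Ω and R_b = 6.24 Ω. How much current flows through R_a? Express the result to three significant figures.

Two-branch current divider: I_k = I_total · R_other/(R_1 + R_2).
I(R_a) = 2.09 × 6.24/(24.4 + 6.24) = 2.09 × 0.2037 = 0.4256 mA.

I ≈ 0.426 mA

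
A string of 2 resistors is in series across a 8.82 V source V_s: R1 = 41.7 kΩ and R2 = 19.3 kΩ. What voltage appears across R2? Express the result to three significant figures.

Total series resistance ΣR = 41.7 + 19.3 = 61.00 kΩ.
Voltage divider: V = V_s · (19.30 / 61.00) = 8.82 × 0.3164 = 2.791 V.

V ≈ 2.79 V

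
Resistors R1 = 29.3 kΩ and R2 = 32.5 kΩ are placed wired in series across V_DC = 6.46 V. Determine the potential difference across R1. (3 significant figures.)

Series total: ΣR = 29.3 + 32.5 = 61.80 kΩ.
V = V_DC · R/ΣR = 6.46 × 0.4741 = 3.063 V.

V ≈ 3.06 V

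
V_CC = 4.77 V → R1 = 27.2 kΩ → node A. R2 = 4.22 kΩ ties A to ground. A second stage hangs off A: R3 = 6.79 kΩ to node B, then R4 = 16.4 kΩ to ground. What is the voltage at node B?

V_B ≈ 0.391 V

Node A sees R2 in parallel with the series input of stage 2, R3 + R4 = 23.19 kΩ.
R2 ‖ (R3+R4) = 3.570 kΩ.
So V_A = 4.77 × 0.1160 = 0.5535 V.
Stage 2 is unloaded, so V_B = V_A · R4/(R3+R4) = 0.5535 × 16.4/23.19 = 0.3914 V.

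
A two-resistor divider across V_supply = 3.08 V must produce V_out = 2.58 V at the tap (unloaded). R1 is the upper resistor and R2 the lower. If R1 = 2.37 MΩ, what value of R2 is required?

V_out/V_supply = R2/(R1+R2) = 0.8377.
So R2 = R1 · V_out/(V_supply − V_out) = 2.37 × 2.58/(3.08 − 2.58) = 2.37 × 5.160 = 12.23 MΩ.

R2 ≈ 12.2 MΩ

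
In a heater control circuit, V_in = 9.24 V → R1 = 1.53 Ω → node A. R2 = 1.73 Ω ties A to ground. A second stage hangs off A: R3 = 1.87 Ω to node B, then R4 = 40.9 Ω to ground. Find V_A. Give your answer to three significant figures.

V_A ≈ 4.81 V

Looking into the second stage from A: R3 + R4 = 42.77 Ω appears in parallel with R2.
Effective lower resistance at A: R2 ‖ 42.77 = 1.663 Ω.
V_A = 9.24 × 1.663/(1.53 + 1.663) = 4.812 V.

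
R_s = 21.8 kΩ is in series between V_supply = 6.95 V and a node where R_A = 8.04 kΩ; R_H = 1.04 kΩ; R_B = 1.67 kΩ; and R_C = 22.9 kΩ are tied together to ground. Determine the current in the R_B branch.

I ≈ 0.108 mA

Equivalent of the parallel group: R_p = 0.5786 kΩ.
V_A = 6.95 × 0.5786/22.38 = 0.1797 V.
I(R_B) = V_A / R_B = 0.1797/1.67 = 0.1076 mA.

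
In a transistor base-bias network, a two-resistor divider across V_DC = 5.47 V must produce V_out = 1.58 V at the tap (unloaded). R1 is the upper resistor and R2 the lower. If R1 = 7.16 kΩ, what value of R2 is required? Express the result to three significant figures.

Required fraction k = V_out/V_DC = 0.2888.
R2 = R1 · 0.2888/(1 − 0.2888) = 2.908 kΩ.

R2 ≈ 2.91 kΩ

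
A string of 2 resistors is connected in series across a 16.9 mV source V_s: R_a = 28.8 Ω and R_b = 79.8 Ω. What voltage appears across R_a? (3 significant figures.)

V ≈ 4.48 mV

Total series resistance ΣR = 28.8 + 79.8 = 108.6 Ω.
Voltage divider: V = V_s · (28.80 / 108.6) = 16.9 × 0.2652 = 4.482 mV.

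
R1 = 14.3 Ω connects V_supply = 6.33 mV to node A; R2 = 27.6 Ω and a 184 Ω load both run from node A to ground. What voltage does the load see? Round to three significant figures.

The load sits in parallel with R2, giving an effective lower resistance R2' = R2·R_L/(R2+R_L) = 24.00 Ω.
Then V_out = V_supply · R2'/(R1 + R2') = 6.33 × 24.00/38.30 = 3.967 mV.
(Unloaded it would be 4.17 mV; the load pulls it down.)

V_out ≈ 3.97 mV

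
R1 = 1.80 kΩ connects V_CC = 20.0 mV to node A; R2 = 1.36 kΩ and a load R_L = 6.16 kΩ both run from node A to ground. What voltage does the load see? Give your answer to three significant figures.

V_out ≈ 7.65 mV

R2 ‖ R_L = (1.36 × 6.16)/(1.36 + 6.16) = 1.114 kΩ.
Then V_out = V_CC · R2'/(R1 + R2') = 20.0 × 1.114/2.914 = 7.646 mV.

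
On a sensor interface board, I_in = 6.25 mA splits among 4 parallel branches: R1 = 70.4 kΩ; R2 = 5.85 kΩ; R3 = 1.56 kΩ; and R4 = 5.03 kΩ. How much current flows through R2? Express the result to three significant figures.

Conductances: ΣG = 1/70.4 + 1/5.85 + 1/1.56 + 1/5.03 = 1.025 (1/kΩ).
Current divider: I(R2) = I_in · G_k/ΣG = 6.25 × (0.1709/1.025) = 6.25 × 0.1668 = 1.042 mA.

I ≈ 1.04 mA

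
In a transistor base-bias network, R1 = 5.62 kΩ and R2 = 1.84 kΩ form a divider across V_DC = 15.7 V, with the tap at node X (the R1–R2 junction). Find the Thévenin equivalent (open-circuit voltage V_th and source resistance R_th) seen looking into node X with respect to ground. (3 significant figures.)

Open-circuit (no load on X): V_th = V_DC · R2/(R1 + R2) = 15.7 × 1.84/(5.620 + 1.84) = 3.872 V.
With V_DC suppressed (replaced by a short), R_th = R1 ‖ R2 = (5.620 × 1.84)/(5.620 + 1.84) = 1.386 kΩ.

V_th ≈ 3.87 V, R_th ≈ 1.39 kΩ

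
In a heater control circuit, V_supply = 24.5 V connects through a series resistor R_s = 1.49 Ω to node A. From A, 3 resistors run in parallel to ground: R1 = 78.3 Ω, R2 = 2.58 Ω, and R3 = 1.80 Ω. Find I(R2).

I ≈ 3.92 A

Equivalent of the parallel group: R_p = 1.046 Ω.
Node voltage V_A = V_supply · R_p/(R_s + R_p) = 24.5 × 0.4125 = 10.11 V.
Branch current I = V_A/R2 = 10.11/2.58 = 3.917 A.
(Check via current divider: I_total = 9.660 A; share G_k/ΣG = 0.4055 → same result.)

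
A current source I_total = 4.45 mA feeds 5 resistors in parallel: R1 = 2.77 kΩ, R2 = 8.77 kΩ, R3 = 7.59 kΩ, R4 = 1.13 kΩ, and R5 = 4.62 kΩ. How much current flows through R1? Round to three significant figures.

Total conductance ΣG = 1/2.77 + 1/8.77 + 1/7.59 + 1/1.13 + 1/4.62 = 1.708 (units of 1/kΩ).
By the current-divider rule, I = I_total · G_k/ΣG = 4.45 × 0.2113 = 0.9405 mA.

I ≈ 0.940 mA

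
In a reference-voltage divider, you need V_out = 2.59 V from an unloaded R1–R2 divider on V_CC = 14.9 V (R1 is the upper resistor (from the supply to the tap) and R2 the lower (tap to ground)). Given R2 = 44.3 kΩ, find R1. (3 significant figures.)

V_out/V_CC = R2/(R1+R2) = 0.1738.
Rearranging, R1 = R2·(1−k)/k = 44.3 × 4.753 = 210.6 kΩ.

R1 ≈ 211 kΩ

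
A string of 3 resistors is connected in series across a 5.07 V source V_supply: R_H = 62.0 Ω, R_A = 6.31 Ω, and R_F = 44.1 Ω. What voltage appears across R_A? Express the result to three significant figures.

Total series resistance ΣR = 62.0 + 6.31 + 44.1 = 112.4 Ω.
By the voltage-divider rule, V = 5.07 × 6.310/112.4 = 0.2846 V.

V ≈ 0.285 V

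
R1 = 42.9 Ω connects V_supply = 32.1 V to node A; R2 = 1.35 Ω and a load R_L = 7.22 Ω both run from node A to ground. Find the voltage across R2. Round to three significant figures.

V_out ≈ 0.829 V

The load sits in parallel with R2, giving an effective lower resistance R2' = R2·R_L/(R2+R_L) = 1.137 Ω.
Voltage divider with the loaded lower leg: V_out = 32.1 × 1.137/(42.9 + 1.137) = 32.1 × 0.02583 = 0.8290 V.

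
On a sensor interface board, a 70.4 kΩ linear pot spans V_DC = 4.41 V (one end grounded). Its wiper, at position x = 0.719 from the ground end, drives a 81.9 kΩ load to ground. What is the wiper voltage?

V_out ≈ 2.70 V

Lower segment x·R_p = 50.62 kΩ; upper segment (1−x)·R_p = 19.78 kΩ.
(x·R_p) ‖ R_L = 31.28 kΩ.
Then V_out = V_DC · 31.28/(19.78 + 31.28) = 2.702 V.
(Unloaded: V_out = x·V_DC = 3.17 V.)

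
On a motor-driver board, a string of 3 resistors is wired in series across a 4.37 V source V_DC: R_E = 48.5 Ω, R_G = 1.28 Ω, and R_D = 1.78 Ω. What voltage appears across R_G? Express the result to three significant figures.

ΣR = 48.5 + 1.28 + 1.78 = 51.56 Ω.
Voltage divider: V = V_DC · (1.280 / 51.56) = 4.37 × 0.02483 = 0.1085 V.

V ≈ 0.108 V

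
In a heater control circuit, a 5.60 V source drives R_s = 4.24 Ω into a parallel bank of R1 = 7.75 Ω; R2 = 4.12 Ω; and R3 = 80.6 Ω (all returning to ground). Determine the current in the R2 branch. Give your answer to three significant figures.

I ≈ 0.517 A

Parallel bank: R_p = 1/(1/7.75 + 1/4.12 + 1/80.6) = 2.603 Ω.
Node voltage V_A = V_s · R_p/(R_s + R_p) = 5.60 × 0.3804 = 2.130 V.
Branch current I = V_A/R2 = 2.130/4.12 = 0.5170 A.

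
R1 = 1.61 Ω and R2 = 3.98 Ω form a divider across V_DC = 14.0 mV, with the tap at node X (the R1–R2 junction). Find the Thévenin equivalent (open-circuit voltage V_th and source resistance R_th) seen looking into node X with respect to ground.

With X open, the divider is unloaded: V_th = 14.0 × 3.98/5.590 = 9.968 mV.
Zeroing V_DC shorts the top of R1 to ground, so R_th = R1 ‖ R2 = 1.146 Ω.

V_th ≈ 9.97 mV, R_th ≈ 1.15 Ω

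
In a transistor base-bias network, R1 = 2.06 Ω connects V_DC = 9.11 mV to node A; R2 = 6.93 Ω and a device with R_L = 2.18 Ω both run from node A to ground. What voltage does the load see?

R2 ‖ R_L = (6.93 × 2.18)/(6.93 + 2.18) = 1.658 Ω.
Then V_out = V_DC · R2'/(R1 + R2') = 9.11 × 1.658/3.718 = 4.063 mV.

V_out ≈ 4.06 mV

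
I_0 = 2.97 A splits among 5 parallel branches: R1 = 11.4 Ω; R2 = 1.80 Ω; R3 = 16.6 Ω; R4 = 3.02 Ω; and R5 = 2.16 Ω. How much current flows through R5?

Conductances: ΣG = 1/11.4 + 1/1.80 + 1/16.6 + 1/3.02 + 1/2.16 = 1.498 (1/Ω).
By the current-divider rule, I = I_0 · G_k/ΣG = 2.97 × 0.3091 = 0.9181 A.

I ≈ 0.918 A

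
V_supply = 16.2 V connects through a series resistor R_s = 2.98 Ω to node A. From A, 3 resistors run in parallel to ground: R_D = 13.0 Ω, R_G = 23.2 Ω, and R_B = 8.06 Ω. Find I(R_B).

Equivalent of the parallel group: R_p = 4.097 Ω.
V_A = 16.2 × 4.097/7.077 = 9.378 V.
Branch current I = V_A/R_B = 9.378/8.06 = 1.164 A.

I ≈ 1.16 A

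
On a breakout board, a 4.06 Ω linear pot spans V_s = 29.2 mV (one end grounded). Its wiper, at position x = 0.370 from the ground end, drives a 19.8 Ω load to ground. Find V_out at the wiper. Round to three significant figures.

Split the track: R_lower = x·R_p = 1.502 Ω, R_upper = (1−x)·R_p = 2.558 Ω.
R_L loads the lower segment: effective lower R = 1.396 Ω.
Loaded-divider output: V_out = 29.2 × 0.3531 = 10.31 mV.
(Unloaded: V_out = x·V_s = 10.8 mV.)

V_out ≈ 10.3 mV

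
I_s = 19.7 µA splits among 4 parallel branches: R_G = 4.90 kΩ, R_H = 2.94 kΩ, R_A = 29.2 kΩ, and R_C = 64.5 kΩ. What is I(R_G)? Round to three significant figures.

I ≈ 6.77 µA

Total conductance ΣG = 1/4.90 + 1/2.94 + 1/29.2 + 1/64.5 = 0.5940 (units of 1/kΩ).
By the current-divider rule, I = I_s · G_k/ΣG = 19.7 × 0.3436 = 6.769 µA.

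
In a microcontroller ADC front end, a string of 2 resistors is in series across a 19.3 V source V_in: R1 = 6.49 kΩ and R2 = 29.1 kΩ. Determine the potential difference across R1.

Total series resistance ΣR = 6.49 + 29.1 = 35.59 kΩ.
V = V_in · R/ΣR = 19.3 × 0.1824 = 3.519 V.

V ≈ 3.52 V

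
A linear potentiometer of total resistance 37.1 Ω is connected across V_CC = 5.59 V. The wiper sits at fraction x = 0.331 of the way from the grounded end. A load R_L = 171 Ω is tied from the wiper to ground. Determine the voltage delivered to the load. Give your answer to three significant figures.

V_out ≈ 1.77 V

The pot divides into 24.82 Ω above the wiper and 12.28 Ω below.
R_L loads the lower segment: effective lower R = 11.46 Ω.
V_out = 5.59 × 11.46/(24.82 + 11.46) = 1.765 V.
(Unloaded: V_out = x·V_CC = 1.85 V.)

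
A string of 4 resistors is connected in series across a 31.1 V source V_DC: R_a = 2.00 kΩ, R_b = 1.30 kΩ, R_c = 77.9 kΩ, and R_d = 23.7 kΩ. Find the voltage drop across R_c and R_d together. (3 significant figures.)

Total series resistance ΣR = 2.00 + 1.30 + 77.9 + 23.7 = 104.9 kΩ.
R_{R_c..R_d} = 77.9 + 23.7 = 101.6 kΩ.
V = V_DC · R/ΣR = 31.1 × 0.9685 = 30.12 V.

V ≈ 30.1 V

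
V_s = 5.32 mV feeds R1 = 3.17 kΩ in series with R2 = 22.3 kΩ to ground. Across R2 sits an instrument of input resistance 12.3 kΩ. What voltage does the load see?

The load sits in parallel with R2, giving an effective lower resistance R2' = R2·R_L/(R2+R_L) = 7.927 kΩ.
Then V_out = V_s · R2'/(R1 + R2') = 5.32 × 7.927/11.10 = 3.800 mV.

V_out ≈ 3.80 mV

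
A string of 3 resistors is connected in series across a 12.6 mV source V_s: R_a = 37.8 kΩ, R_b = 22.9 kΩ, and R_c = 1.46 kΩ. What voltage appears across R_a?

Total series resistance ΣR = 37.8 + 22.9 + 1.46 = 62.16 kΩ.
By the voltage-divider rule, V = 12.6 × 37.80/62.16 = 7.662 mV.

V ≈ 7.66 mV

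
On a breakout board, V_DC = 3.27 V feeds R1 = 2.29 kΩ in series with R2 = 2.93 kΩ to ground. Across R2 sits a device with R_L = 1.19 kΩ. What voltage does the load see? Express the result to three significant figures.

V_out ≈ 0.882 V

First combine the lower leg with the load: R2 ‖ R_L = 0.8463 kΩ.
Then V_out = V_DC · R2'/(R1 + R2') = 3.27 × 0.8463/3.136 = 0.8824 V.
(Unloaded it would be 1.84 V; the load pulls it down.)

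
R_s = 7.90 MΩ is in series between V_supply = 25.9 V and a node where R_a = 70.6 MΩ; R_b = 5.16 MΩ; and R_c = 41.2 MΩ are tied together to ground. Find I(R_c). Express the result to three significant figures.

Equivalent of the parallel group: R_p = 4.306 MΩ.
V_A by voltage divider: V_A = 25.9 × 4.306/(7.90 + 4.306) = 9.137 V.
I(R_c) = V_A / R_c = 9.137/41.2 = 0.2218 µA.
(Check via current divider: I_total = 2.122 µA; share G_k/ΣG = 0.1045 → same result.)

I ≈ 0.222 µA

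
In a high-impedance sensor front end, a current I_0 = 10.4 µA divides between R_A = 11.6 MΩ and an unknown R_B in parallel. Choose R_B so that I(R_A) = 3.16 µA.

In a two-way split, I_A/I_0 = R_B/(R_A + R_B).
With f = 0.3038, R_B = R_A · f/(1−f) = 11.6 × 0.4365 = 5.063 MΩ.

R_B ≈ 5.06 MΩ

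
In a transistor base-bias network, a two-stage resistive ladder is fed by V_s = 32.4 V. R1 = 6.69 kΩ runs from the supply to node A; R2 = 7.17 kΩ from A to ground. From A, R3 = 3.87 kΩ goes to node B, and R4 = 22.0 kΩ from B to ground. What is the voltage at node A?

V_A ≈ 14.8 V

Node A sees R2 in parallel with the series input of stage 2, R3 + R4 = 25.87 kΩ.
Effective lower resistance at A: R2 ‖ 25.87 = 5.614 kΩ.
So V_A = 32.4 × 0.4563 = 14.78 V.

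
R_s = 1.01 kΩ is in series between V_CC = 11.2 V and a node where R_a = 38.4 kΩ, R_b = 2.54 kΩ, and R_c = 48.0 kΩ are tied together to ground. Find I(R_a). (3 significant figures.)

Parallel bank: R_p = 1/(1/38.4 + 1/2.54 + 1/48.0) = 2.270 kΩ.
V_A by voltage divider: V_A = 11.2 × 2.270/(1.01 + 2.270) = 7.751 V.
Branch current I = V_A/R_a = 7.751/38.4 = 0.2018 mA.

I ≈ 0.202 mA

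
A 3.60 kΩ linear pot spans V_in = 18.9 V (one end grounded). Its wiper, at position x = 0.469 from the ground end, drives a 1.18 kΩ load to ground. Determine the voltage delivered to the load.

Split the track: R_lower = x·R_p = 1.688 kΩ, R_upper = (1−x)·R_p = 1.912 kΩ.
Lower segment in parallel with the load: 1.688 ‖ 1.18 = 0.6946 kΩ.
Then V_out = V_in · 0.6946/(1.912 + 0.6946) = 5.037 V.

V_out ≈ 5.04 V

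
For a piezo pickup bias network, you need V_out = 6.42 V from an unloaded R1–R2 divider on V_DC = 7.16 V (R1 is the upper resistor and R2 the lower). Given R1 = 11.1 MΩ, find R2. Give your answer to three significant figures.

The divider ratio is R2/(R1+R2) = 6.42/7.16 = 0.8966.
So R2 = R1 · V_out/(V_DC − V_out) = 11.1 × 6.42/(7.16 − 6.42) = 11.1 × 8.676 = 96.30 MΩ.

R2 ≈ 96.3 MΩ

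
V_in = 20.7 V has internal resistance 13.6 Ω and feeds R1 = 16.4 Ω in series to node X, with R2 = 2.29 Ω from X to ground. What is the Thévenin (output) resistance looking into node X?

R1' = 13.6 + 16.4 = 30.00 Ω (source resistance + R1).
With V_in suppressed (replaced by a short), R_th = R1' ‖ R2 = (30.00 × 2.29)/(30.00 + 2.29) = 2.128 Ω.

R_th ≈ 2.13 Ω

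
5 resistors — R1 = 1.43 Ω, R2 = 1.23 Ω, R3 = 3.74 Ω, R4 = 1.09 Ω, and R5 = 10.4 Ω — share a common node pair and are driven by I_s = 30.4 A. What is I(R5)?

Conductances: ΣG = 1/1.43 + 1/1.23 + 1/3.74 + 1/1.09 + 1/10.4 = 2.793 (1/Ω).
By the current-divider rule, I = I_s · G_k/ΣG = 30.4 × 0.03442 = 1.046 A.

I ≈ 1.05 A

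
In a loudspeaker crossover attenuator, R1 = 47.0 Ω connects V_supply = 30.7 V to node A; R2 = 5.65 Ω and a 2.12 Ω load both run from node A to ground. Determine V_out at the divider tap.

The load sits in parallel with R2, giving an effective lower resistance R2' = R2·R_L/(R2+R_L) = 1.542 Ω.
Then V_out = V_supply · R2'/(R1 + R2') = 30.7 × 1.542/48.54 = 0.9750 V.

V_out ≈ 0.975 V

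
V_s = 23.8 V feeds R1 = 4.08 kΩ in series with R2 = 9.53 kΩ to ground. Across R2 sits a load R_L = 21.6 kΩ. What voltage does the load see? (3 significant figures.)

V_out ≈ 14.7 V

R2 ‖ R_L = (9.53 × 21.6)/(9.53 + 21.6) = 6.613 kΩ.
Then V_out = V_s · R2'/(R1 + R2') = 23.8 × 6.613/10.69 = 14.72 V.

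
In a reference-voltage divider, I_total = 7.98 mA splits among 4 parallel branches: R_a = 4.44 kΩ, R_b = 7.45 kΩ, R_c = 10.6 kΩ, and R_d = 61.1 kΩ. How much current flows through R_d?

I ≈ 0.278 mA

ΣG = 1/4.44 + 1/7.45 + 1/10.6 + 1/61.1 = 0.4702.
R_d takes the fraction G_k/ΣG = 0.01637/0.4702 = 0.03481, so I = 7.98 × 0.03481 = 0.2778 mA.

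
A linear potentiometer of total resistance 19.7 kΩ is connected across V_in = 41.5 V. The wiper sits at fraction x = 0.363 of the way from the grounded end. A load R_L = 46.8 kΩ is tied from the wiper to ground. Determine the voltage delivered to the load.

V_out ≈ 13.7 V

Lower segment x·R_p = 7.151 kΩ; upper segment (1−x)·R_p = 12.55 kΩ.
(x·R_p) ‖ R_L = 6.203 kΩ.
Loaded-divider output: V_out = 41.5 × 0.3308 = 13.73 V.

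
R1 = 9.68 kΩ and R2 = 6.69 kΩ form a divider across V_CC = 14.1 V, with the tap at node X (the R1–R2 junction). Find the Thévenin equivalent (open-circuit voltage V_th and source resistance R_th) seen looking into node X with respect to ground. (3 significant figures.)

V_th is the unloaded tap voltage: V_CC · R2/(R1+R2) = 14.1 × 0.4087 = 5.762 V.
With V_CC suppressed (replaced by a short), R_th = R1 ‖ R2 = (9.680 × 6.69)/(9.680 + 6.69) = 3.956 kΩ.

V_th ≈ 5.76 V, R_th ≈ 3.96 kΩ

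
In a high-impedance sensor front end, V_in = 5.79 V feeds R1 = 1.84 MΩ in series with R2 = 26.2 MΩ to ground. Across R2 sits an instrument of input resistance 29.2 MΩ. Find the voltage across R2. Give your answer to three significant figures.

First combine the lower leg with the load: R2 ‖ R_L = 13.81 MΩ.
Voltage divider with the loaded lower leg: V_out = 5.79 × 13.81/(1.84 + 13.81) = 5.79 × 0.8824 = 5.109 V.
(Unloaded it would be 5.41 V; the load pulls it down.)

V_out ≈ 5.11 V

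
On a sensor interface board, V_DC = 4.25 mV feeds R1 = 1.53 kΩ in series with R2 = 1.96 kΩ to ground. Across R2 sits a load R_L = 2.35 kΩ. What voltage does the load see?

R2 ‖ R_L = (1.96 × 2.35)/(1.96 + 2.35) = 1.069 kΩ.
Now apply the divider: V_out = 4.25 × 0.4112 = 1.748 mV.

V_out ≈ 1.75 mV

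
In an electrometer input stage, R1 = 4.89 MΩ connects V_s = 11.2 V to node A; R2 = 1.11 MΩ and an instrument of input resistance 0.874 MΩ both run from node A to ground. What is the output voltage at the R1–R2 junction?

R2 ‖ R_L = (1.11 × 0.874)/(1.11 + 0.874) = 0.4890 MΩ.
Then V_out = V_s · R2'/(R1 + R2') = 11.2 × 0.4890/5.379 = 1.018 V.

V_out ≈ 1.02 V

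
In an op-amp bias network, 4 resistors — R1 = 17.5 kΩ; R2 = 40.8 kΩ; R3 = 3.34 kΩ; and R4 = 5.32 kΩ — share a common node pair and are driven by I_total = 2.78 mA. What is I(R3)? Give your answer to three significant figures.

Conductances: ΣG = 1/17.5 + 1/40.8 + 1/3.34 + 1/5.32 = 0.5690 (1/kΩ).
By the current-divider rule, I = I_total · G_k/ΣG = 2.78 × 0.5262 = 1.463 mA.

I ≈ 1.46 mA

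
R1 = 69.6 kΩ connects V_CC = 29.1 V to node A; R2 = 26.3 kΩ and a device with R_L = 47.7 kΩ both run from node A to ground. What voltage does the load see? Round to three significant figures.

First combine the lower leg with the load: R2 ‖ R_L = 16.95 kΩ.
Voltage divider with the loaded lower leg: V_out = 29.1 × 16.95/(69.6 + 16.95) = 29.1 × 0.1959 = 5.700 V.
(Unloaded it would be 7.98 V; the load pulls it down.)

V_out ≈ 5.70 V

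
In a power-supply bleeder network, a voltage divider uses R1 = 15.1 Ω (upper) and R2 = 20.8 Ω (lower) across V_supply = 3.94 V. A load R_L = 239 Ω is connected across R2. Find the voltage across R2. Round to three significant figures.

The load sits in parallel with R2, giving an effective lower resistance R2' = R2·R_L/(R2+R_L) = 19.13 Ω.
Then V_out = V_supply · R2'/(R1 + R2') = 3.94 × 19.13/34.23 = 2.202 V.

V_out ≈ 2.20 V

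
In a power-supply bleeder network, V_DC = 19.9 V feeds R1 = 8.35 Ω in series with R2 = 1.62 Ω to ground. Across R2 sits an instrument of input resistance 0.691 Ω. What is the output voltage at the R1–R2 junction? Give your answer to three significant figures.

R2 ‖ R_L = (1.62 × 0.691)/(1.62 + 0.691) = 0.4844 Ω.
Then V_out = V_DC · R2'/(R1 + R2') = 19.9 × 0.4844/8.834 = 1.091 V.

V_out ≈ 1.09 V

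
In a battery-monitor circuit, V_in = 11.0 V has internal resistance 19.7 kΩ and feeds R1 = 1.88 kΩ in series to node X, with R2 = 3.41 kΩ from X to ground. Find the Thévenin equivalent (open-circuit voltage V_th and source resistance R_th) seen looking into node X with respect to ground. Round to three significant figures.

R1' = 19.7 + 1.88 = 21.58 kΩ (source resistance + R1).
With X open, the divider is unloaded: V_th = 11.0 × 3.41/24.99 = 1.501 V.
With V_in suppressed (replaced by a short), R_th = R1' ‖ R2 = (21.58 × 3.41)/(21.58 + 3.41) = 2.945 kΩ.

V_th ≈ 1.50 V, R_th ≈ 2.94 kΩ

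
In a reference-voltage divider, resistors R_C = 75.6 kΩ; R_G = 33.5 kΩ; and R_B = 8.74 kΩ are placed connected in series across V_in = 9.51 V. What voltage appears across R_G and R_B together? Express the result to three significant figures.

V ≈ 3.41 V

Series total: ΣR = 75.6 + 33.5 + 8.74 = 117.8 kΩ.
R_{R_G..R_B} = 33.5 + 8.74 = 42.24 kΩ.
V = V_in · R/ΣR = 9.51 × 0.3585 = 3.409 V.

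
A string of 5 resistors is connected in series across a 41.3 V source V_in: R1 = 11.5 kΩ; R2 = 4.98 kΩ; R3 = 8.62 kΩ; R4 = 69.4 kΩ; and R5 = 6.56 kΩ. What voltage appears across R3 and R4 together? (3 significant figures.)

Total series resistance ΣR = 11.5 + 4.98 + 8.62 + 69.4 + 6.56 = 101.1 kΩ.
R_{R3..R4} = 8.62 + 69.4 = 78.02 kΩ.
V = V_in · R/ΣR = 41.3 × 0.7720 = 31.88 V.

V ≈ 31.9 V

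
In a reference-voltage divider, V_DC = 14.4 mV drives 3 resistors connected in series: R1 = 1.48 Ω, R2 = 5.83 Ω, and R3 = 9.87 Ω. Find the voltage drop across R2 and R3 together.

Total series resistance ΣR = 1.48 + 5.83 + 9.87 = 17.18 Ω.
R_{R2..R3} = 5.83 + 9.87 = 15.70 Ω.
V = V_DC · R/ΣR = 14.4 × 0.9139 = 13.16 mV.

V ≈ 13.2 mV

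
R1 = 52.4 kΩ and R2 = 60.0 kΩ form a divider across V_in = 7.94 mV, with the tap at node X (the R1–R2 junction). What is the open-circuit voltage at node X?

V_th ≈ 4.24 mV

V_th is the unloaded tap voltage: V_in · R2/(R1+R2) = 7.94 × 0.5338 = 4.238 mV.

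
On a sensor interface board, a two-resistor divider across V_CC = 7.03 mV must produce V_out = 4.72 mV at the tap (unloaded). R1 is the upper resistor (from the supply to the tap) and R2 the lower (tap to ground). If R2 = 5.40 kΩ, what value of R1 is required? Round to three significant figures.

R1 ≈ 2.64 kΩ

The divider ratio is R2/(R1+R2) = 4.72/7.03 = 0.6714.
Rearranging, R1 = R2·(1−k)/k = 5.40 × 0.4894 = 2.643 kΩ.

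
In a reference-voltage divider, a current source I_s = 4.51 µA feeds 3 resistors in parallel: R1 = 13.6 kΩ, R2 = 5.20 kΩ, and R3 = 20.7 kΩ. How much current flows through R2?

ΣG = 1/13.6 + 1/5.20 + 1/20.7 = 0.3141.
Current divider: I(R2) = I_s · G_k/ΣG = 4.51 × (0.1923/0.3141) = 4.51 × 0.6122 = 2.761 µA.

I ≈ 2.76 µA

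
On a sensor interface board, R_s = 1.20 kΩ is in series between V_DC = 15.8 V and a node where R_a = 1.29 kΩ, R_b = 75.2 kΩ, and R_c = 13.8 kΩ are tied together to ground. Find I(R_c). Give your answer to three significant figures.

I ≈ 0.563 mA

Equivalent of the parallel group: R_p = 1.162 kΩ.
V_A = 15.8 × 1.162/2.362 = 7.771 V.
I(R_c) = V_A / R_c = 7.771/13.8 = 0.5631 mA.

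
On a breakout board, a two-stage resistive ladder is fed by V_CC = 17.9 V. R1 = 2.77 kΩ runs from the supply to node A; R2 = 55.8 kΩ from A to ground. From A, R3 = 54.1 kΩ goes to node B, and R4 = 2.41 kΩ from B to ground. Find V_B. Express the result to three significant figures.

The second stage (R3 + R4 = 56.51 kΩ) loads node A in parallel with R2.
Effective lower resistance at A: R2 ‖ 56.51 = 28.08 kΩ.
So V_A = 17.9 × 0.9102 = 16.29 V.
Stage 2 is unloaded, so V_B = V_A · R4/(R3+R4) = 16.29 × 2.41/56.51 = 0.6948 V.

V_B ≈ 0.695 V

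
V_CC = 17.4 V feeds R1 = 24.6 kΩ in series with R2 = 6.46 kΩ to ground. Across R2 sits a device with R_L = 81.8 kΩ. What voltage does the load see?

First combine the lower leg with the load: R2 ‖ R_L = 5.987 kΩ.
Voltage divider with the loaded lower leg: V_out = 17.4 × 5.987/(24.6 + 5.987) = 17.4 × 0.1957 = 3.406 V.

V_out ≈ 3.41 V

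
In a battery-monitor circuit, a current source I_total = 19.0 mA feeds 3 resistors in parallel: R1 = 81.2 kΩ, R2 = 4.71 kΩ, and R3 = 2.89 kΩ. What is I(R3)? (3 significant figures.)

I ≈ 11.5 mA

Conductances: ΣG = 1/81.2 + 1/4.71 + 1/2.89 = 0.5707 (1/kΩ).
R3 takes the fraction G_k/ΣG = 0.3460/0.5707 = 0.6064, so I = 19.0 × 0.6064 = 11.52 mA.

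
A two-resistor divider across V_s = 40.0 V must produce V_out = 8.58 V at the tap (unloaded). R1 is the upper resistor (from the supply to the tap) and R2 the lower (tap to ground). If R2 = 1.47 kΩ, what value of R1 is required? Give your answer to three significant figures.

R1 ≈ 5.38 kΩ

Required fraction k = V_out/V_s = 0.2145.
Rearranging, R1 = R2·(1−k)/k = 1.47 × 3.662 = 5.383 kΩ.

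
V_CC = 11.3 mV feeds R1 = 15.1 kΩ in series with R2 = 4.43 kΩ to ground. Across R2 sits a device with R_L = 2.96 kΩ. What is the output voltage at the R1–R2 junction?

The load sits in parallel with R2, giving an effective lower resistance R2' = R2·R_L/(R2+R_L) = 1.774 kΩ.
Then V_out = V_CC · R2'/(R1 + R2') = 11.3 × 1.774/16.87 = 1.188 mV.
(Unloaded it would be 2.56 mV; the load pulls it down.)

V_out ≈ 1.19 mV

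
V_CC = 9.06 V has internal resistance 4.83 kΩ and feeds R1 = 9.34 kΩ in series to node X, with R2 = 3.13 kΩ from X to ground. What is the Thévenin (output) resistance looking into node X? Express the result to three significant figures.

R_th ≈ 2.56 kΩ

R1' = 4.83 + 9.34 = 14.17 kΩ (source resistance + R1).
Looking into X with the source shorted: R_th = R1'·R2/(R1'+R2) = 14.17 × 3.13/17.30 = 2.564 kΩ.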